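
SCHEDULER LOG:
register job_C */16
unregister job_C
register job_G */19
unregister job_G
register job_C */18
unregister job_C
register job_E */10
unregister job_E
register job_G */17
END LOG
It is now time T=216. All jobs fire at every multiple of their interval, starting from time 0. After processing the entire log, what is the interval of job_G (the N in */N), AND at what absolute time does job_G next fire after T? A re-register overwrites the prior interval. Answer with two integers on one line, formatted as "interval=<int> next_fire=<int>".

Answer: interval=17 next_fire=221

Derivation:
Op 1: register job_C */16 -> active={job_C:*/16}
Op 2: unregister job_C -> active={}
Op 3: register job_G */19 -> active={job_G:*/19}
Op 4: unregister job_G -> active={}
Op 5: register job_C */18 -> active={job_C:*/18}
Op 6: unregister job_C -> active={}
Op 7: register job_E */10 -> active={job_E:*/10}
Op 8: unregister job_E -> active={}
Op 9: register job_G */17 -> active={job_G:*/17}
Final interval of job_G = 17
Next fire of job_G after T=216: (216//17+1)*17 = 221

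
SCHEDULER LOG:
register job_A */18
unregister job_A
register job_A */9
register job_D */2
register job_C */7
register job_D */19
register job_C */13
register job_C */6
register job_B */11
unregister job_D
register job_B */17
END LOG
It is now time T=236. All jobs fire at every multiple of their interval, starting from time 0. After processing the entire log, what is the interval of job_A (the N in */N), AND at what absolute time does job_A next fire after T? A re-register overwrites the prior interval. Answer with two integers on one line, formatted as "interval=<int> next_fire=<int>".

Op 1: register job_A */18 -> active={job_A:*/18}
Op 2: unregister job_A -> active={}
Op 3: register job_A */9 -> active={job_A:*/9}
Op 4: register job_D */2 -> active={job_A:*/9, job_D:*/2}
Op 5: register job_C */7 -> active={job_A:*/9, job_C:*/7, job_D:*/2}
Op 6: register job_D */19 -> active={job_A:*/9, job_C:*/7, job_D:*/19}
Op 7: register job_C */13 -> active={job_A:*/9, job_C:*/13, job_D:*/19}
Op 8: register job_C */6 -> active={job_A:*/9, job_C:*/6, job_D:*/19}
Op 9: register job_B */11 -> active={job_A:*/9, job_B:*/11, job_C:*/6, job_D:*/19}
Op 10: unregister job_D -> active={job_A:*/9, job_B:*/11, job_C:*/6}
Op 11: register job_B */17 -> active={job_A:*/9, job_B:*/17, job_C:*/6}
Final interval of job_A = 9
Next fire of job_A after T=236: (236//9+1)*9 = 243

Answer: interval=9 next_fire=243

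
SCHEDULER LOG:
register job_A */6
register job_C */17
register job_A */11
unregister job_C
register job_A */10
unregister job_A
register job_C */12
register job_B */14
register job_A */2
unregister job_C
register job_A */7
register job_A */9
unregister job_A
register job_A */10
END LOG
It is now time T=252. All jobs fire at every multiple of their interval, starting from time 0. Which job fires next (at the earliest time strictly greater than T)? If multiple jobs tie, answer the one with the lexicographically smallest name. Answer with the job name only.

Answer: job_A

Derivation:
Op 1: register job_A */6 -> active={job_A:*/6}
Op 2: register job_C */17 -> active={job_A:*/6, job_C:*/17}
Op 3: register job_A */11 -> active={job_A:*/11, job_C:*/17}
Op 4: unregister job_C -> active={job_A:*/11}
Op 5: register job_A */10 -> active={job_A:*/10}
Op 6: unregister job_A -> active={}
Op 7: register job_C */12 -> active={job_C:*/12}
Op 8: register job_B */14 -> active={job_B:*/14, job_C:*/12}
Op 9: register job_A */2 -> active={job_A:*/2, job_B:*/14, job_C:*/12}
Op 10: unregister job_C -> active={job_A:*/2, job_B:*/14}
Op 11: register job_A */7 -> active={job_A:*/7, job_B:*/14}
Op 12: register job_A */9 -> active={job_A:*/9, job_B:*/14}
Op 13: unregister job_A -> active={job_B:*/14}
Op 14: register job_A */10 -> active={job_A:*/10, job_B:*/14}
  job_A: interval 10, next fire after T=252 is 260
  job_B: interval 14, next fire after T=252 is 266
Earliest = 260, winner (lex tiebreak) = job_A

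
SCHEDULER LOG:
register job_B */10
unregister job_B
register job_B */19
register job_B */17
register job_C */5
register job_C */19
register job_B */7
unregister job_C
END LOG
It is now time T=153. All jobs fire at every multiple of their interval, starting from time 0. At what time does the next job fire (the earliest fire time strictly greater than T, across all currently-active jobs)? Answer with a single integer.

Answer: 154

Derivation:
Op 1: register job_B */10 -> active={job_B:*/10}
Op 2: unregister job_B -> active={}
Op 3: register job_B */19 -> active={job_B:*/19}
Op 4: register job_B */17 -> active={job_B:*/17}
Op 5: register job_C */5 -> active={job_B:*/17, job_C:*/5}
Op 6: register job_C */19 -> active={job_B:*/17, job_C:*/19}
Op 7: register job_B */7 -> active={job_B:*/7, job_C:*/19}
Op 8: unregister job_C -> active={job_B:*/7}
  job_B: interval 7, next fire after T=153 is 154
Earliest fire time = 154 (job job_B)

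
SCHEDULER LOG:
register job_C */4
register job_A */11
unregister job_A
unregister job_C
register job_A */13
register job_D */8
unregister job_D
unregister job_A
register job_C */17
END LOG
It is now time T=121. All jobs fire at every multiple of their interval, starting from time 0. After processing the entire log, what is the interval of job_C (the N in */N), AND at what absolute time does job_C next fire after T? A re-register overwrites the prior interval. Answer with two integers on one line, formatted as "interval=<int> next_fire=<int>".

Answer: interval=17 next_fire=136

Derivation:
Op 1: register job_C */4 -> active={job_C:*/4}
Op 2: register job_A */11 -> active={job_A:*/11, job_C:*/4}
Op 3: unregister job_A -> active={job_C:*/4}
Op 4: unregister job_C -> active={}
Op 5: register job_A */13 -> active={job_A:*/13}
Op 6: register job_D */8 -> active={job_A:*/13, job_D:*/8}
Op 7: unregister job_D -> active={job_A:*/13}
Op 8: unregister job_A -> active={}
Op 9: register job_C */17 -> active={job_C:*/17}
Final interval of job_C = 17
Next fire of job_C after T=121: (121//17+1)*17 = 136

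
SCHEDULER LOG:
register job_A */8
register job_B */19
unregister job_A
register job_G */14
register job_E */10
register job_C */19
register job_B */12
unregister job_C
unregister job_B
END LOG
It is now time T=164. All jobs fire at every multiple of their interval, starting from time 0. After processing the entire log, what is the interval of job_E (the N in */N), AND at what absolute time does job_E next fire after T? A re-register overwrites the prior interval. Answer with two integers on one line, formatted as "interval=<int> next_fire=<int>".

Answer: interval=10 next_fire=170

Derivation:
Op 1: register job_A */8 -> active={job_A:*/8}
Op 2: register job_B */19 -> active={job_A:*/8, job_B:*/19}
Op 3: unregister job_A -> active={job_B:*/19}
Op 4: register job_G */14 -> active={job_B:*/19, job_G:*/14}
Op 5: register job_E */10 -> active={job_B:*/19, job_E:*/10, job_G:*/14}
Op 6: register job_C */19 -> active={job_B:*/19, job_C:*/19, job_E:*/10, job_G:*/14}
Op 7: register job_B */12 -> active={job_B:*/12, job_C:*/19, job_E:*/10, job_G:*/14}
Op 8: unregister job_C -> active={job_B:*/12, job_E:*/10, job_G:*/14}
Op 9: unregister job_B -> active={job_E:*/10, job_G:*/14}
Final interval of job_E = 10
Next fire of job_E after T=164: (164//10+1)*10 = 170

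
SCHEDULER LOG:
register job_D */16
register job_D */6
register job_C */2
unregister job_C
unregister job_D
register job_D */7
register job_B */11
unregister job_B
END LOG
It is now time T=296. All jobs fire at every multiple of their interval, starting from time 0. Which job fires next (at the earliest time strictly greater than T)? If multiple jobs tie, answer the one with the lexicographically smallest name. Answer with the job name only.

Op 1: register job_D */16 -> active={job_D:*/16}
Op 2: register job_D */6 -> active={job_D:*/6}
Op 3: register job_C */2 -> active={job_C:*/2, job_D:*/6}
Op 4: unregister job_C -> active={job_D:*/6}
Op 5: unregister job_D -> active={}
Op 6: register job_D */7 -> active={job_D:*/7}
Op 7: register job_B */11 -> active={job_B:*/11, job_D:*/7}
Op 8: unregister job_B -> active={job_D:*/7}
  job_D: interval 7, next fire after T=296 is 301
Earliest = 301, winner (lex tiebreak) = job_D

Answer: job_D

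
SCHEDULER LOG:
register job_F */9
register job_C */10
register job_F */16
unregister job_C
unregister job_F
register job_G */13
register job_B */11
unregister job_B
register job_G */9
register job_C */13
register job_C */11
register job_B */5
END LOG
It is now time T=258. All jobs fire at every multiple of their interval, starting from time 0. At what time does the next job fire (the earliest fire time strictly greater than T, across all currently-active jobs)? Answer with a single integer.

Answer: 260

Derivation:
Op 1: register job_F */9 -> active={job_F:*/9}
Op 2: register job_C */10 -> active={job_C:*/10, job_F:*/9}
Op 3: register job_F */16 -> active={job_C:*/10, job_F:*/16}
Op 4: unregister job_C -> active={job_F:*/16}
Op 5: unregister job_F -> active={}
Op 6: register job_G */13 -> active={job_G:*/13}
Op 7: register job_B */11 -> active={job_B:*/11, job_G:*/13}
Op 8: unregister job_B -> active={job_G:*/13}
Op 9: register job_G */9 -> active={job_G:*/9}
Op 10: register job_C */13 -> active={job_C:*/13, job_G:*/9}
Op 11: register job_C */11 -> active={job_C:*/11, job_G:*/9}
Op 12: register job_B */5 -> active={job_B:*/5, job_C:*/11, job_G:*/9}
  job_B: interval 5, next fire after T=258 is 260
  job_C: interval 11, next fire after T=258 is 264
  job_G: interval 9, next fire after T=258 is 261
Earliest fire time = 260 (job job_B)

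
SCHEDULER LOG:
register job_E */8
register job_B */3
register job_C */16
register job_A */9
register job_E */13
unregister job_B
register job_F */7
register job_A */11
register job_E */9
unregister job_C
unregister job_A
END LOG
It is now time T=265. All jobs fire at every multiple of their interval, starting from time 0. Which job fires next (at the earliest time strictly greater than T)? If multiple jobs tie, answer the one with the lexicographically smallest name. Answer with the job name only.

Answer: job_F

Derivation:
Op 1: register job_E */8 -> active={job_E:*/8}
Op 2: register job_B */3 -> active={job_B:*/3, job_E:*/8}
Op 3: register job_C */16 -> active={job_B:*/3, job_C:*/16, job_E:*/8}
Op 4: register job_A */9 -> active={job_A:*/9, job_B:*/3, job_C:*/16, job_E:*/8}
Op 5: register job_E */13 -> active={job_A:*/9, job_B:*/3, job_C:*/16, job_E:*/13}
Op 6: unregister job_B -> active={job_A:*/9, job_C:*/16, job_E:*/13}
Op 7: register job_F */7 -> active={job_A:*/9, job_C:*/16, job_E:*/13, job_F:*/7}
Op 8: register job_A */11 -> active={job_A:*/11, job_C:*/16, job_E:*/13, job_F:*/7}
Op 9: register job_E */9 -> active={job_A:*/11, job_C:*/16, job_E:*/9, job_F:*/7}
Op 10: unregister job_C -> active={job_A:*/11, job_E:*/9, job_F:*/7}
Op 11: unregister job_A -> active={job_E:*/9, job_F:*/7}
  job_E: interval 9, next fire after T=265 is 270
  job_F: interval 7, next fire after T=265 is 266
Earliest = 266, winner (lex tiebreak) = job_F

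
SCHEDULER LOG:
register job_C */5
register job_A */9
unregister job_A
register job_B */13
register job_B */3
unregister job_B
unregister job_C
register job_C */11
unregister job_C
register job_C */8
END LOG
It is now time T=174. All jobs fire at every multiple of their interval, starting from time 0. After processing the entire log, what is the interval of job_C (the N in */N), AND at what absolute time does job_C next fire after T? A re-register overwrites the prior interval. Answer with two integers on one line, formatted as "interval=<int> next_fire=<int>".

Op 1: register job_C */5 -> active={job_C:*/5}
Op 2: register job_A */9 -> active={job_A:*/9, job_C:*/5}
Op 3: unregister job_A -> active={job_C:*/5}
Op 4: register job_B */13 -> active={job_B:*/13, job_C:*/5}
Op 5: register job_B */3 -> active={job_B:*/3, job_C:*/5}
Op 6: unregister job_B -> active={job_C:*/5}
Op 7: unregister job_C -> active={}
Op 8: register job_C */11 -> active={job_C:*/11}
Op 9: unregister job_C -> active={}
Op 10: register job_C */8 -> active={job_C:*/8}
Final interval of job_C = 8
Next fire of job_C after T=174: (174//8+1)*8 = 176

Answer: interval=8 next_fire=176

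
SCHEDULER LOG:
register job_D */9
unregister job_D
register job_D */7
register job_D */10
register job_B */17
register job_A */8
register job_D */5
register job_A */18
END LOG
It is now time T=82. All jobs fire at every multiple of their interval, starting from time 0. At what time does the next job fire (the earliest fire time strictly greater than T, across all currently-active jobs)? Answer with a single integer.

Op 1: register job_D */9 -> active={job_D:*/9}
Op 2: unregister job_D -> active={}
Op 3: register job_D */7 -> active={job_D:*/7}
Op 4: register job_D */10 -> active={job_D:*/10}
Op 5: register job_B */17 -> active={job_B:*/17, job_D:*/10}
Op 6: register job_A */8 -> active={job_A:*/8, job_B:*/17, job_D:*/10}
Op 7: register job_D */5 -> active={job_A:*/8, job_B:*/17, job_D:*/5}
Op 8: register job_A */18 -> active={job_A:*/18, job_B:*/17, job_D:*/5}
  job_A: interval 18, next fire after T=82 is 90
  job_B: interval 17, next fire after T=82 is 85
  job_D: interval 5, next fire after T=82 is 85
Earliest fire time = 85 (job job_B)

Answer: 85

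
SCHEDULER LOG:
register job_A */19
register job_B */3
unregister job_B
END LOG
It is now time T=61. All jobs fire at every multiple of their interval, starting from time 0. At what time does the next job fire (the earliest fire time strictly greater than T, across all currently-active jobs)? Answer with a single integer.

Op 1: register job_A */19 -> active={job_A:*/19}
Op 2: register job_B */3 -> active={job_A:*/19, job_B:*/3}
Op 3: unregister job_B -> active={job_A:*/19}
  job_A: interval 19, next fire after T=61 is 76
Earliest fire time = 76 (job job_A)

Answer: 76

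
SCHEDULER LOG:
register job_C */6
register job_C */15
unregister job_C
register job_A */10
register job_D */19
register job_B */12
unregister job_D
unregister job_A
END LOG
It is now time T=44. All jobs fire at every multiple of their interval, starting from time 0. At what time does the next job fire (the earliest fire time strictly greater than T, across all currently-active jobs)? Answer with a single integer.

Op 1: register job_C */6 -> active={job_C:*/6}
Op 2: register job_C */15 -> active={job_C:*/15}
Op 3: unregister job_C -> active={}
Op 4: register job_A */10 -> active={job_A:*/10}
Op 5: register job_D */19 -> active={job_A:*/10, job_D:*/19}
Op 6: register job_B */12 -> active={job_A:*/10, job_B:*/12, job_D:*/19}
Op 7: unregister job_D -> active={job_A:*/10, job_B:*/12}
Op 8: unregister job_A -> active={job_B:*/12}
  job_B: interval 12, next fire after T=44 is 48
Earliest fire time = 48 (job job_B)

Answer: 48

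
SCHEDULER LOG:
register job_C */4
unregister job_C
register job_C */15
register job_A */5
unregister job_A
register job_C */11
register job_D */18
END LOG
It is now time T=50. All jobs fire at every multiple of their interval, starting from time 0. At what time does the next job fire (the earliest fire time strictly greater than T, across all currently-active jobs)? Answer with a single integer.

Answer: 54

Derivation:
Op 1: register job_C */4 -> active={job_C:*/4}
Op 2: unregister job_C -> active={}
Op 3: register job_C */15 -> active={job_C:*/15}
Op 4: register job_A */5 -> active={job_A:*/5, job_C:*/15}
Op 5: unregister job_A -> active={job_C:*/15}
Op 6: register job_C */11 -> active={job_C:*/11}
Op 7: register job_D */18 -> active={job_C:*/11, job_D:*/18}
  job_C: interval 11, next fire after T=50 is 55
  job_D: interval 18, next fire after T=50 is 54
Earliest fire time = 54 (job job_D)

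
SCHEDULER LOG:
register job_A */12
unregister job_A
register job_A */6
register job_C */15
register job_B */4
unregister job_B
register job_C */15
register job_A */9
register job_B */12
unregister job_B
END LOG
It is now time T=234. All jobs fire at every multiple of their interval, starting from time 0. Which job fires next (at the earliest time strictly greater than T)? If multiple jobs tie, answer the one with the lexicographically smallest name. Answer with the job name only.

Answer: job_C

Derivation:
Op 1: register job_A */12 -> active={job_A:*/12}
Op 2: unregister job_A -> active={}
Op 3: register job_A */6 -> active={job_A:*/6}
Op 4: register job_C */15 -> active={job_A:*/6, job_C:*/15}
Op 5: register job_B */4 -> active={job_A:*/6, job_B:*/4, job_C:*/15}
Op 6: unregister job_B -> active={job_A:*/6, job_C:*/15}
Op 7: register job_C */15 -> active={job_A:*/6, job_C:*/15}
Op 8: register job_A */9 -> active={job_A:*/9, job_C:*/15}
Op 9: register job_B */12 -> active={job_A:*/9, job_B:*/12, job_C:*/15}
Op 10: unregister job_B -> active={job_A:*/9, job_C:*/15}
  job_A: interval 9, next fire after T=234 is 243
  job_C: interval 15, next fire after T=234 is 240
Earliest = 240, winner (lex tiebreak) = job_C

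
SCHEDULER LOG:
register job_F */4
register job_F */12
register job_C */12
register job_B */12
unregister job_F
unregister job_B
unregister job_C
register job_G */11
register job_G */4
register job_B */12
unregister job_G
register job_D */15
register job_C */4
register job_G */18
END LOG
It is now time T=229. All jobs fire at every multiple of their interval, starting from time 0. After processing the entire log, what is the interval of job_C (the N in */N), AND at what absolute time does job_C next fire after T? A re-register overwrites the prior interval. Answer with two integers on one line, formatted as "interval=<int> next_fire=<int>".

Answer: interval=4 next_fire=232

Derivation:
Op 1: register job_F */4 -> active={job_F:*/4}
Op 2: register job_F */12 -> active={job_F:*/12}
Op 3: register job_C */12 -> active={job_C:*/12, job_F:*/12}
Op 4: register job_B */12 -> active={job_B:*/12, job_C:*/12, job_F:*/12}
Op 5: unregister job_F -> active={job_B:*/12, job_C:*/12}
Op 6: unregister job_B -> active={job_C:*/12}
Op 7: unregister job_C -> active={}
Op 8: register job_G */11 -> active={job_G:*/11}
Op 9: register job_G */4 -> active={job_G:*/4}
Op 10: register job_B */12 -> active={job_B:*/12, job_G:*/4}
Op 11: unregister job_G -> active={job_B:*/12}
Op 12: register job_D */15 -> active={job_B:*/12, job_D:*/15}
Op 13: register job_C */4 -> active={job_B:*/12, job_C:*/4, job_D:*/15}
Op 14: register job_G */18 -> active={job_B:*/12, job_C:*/4, job_D:*/15, job_G:*/18}
Final interval of job_C = 4
Next fire of job_C after T=229: (229//4+1)*4 = 232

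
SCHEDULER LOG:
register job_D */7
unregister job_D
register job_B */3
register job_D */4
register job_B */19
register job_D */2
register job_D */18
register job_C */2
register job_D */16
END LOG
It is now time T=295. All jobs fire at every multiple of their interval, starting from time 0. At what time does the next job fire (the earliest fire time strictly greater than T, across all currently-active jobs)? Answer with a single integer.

Answer: 296

Derivation:
Op 1: register job_D */7 -> active={job_D:*/7}
Op 2: unregister job_D -> active={}
Op 3: register job_B */3 -> active={job_B:*/3}
Op 4: register job_D */4 -> active={job_B:*/3, job_D:*/4}
Op 5: register job_B */19 -> active={job_B:*/19, job_D:*/4}
Op 6: register job_D */2 -> active={job_B:*/19, job_D:*/2}
Op 7: register job_D */18 -> active={job_B:*/19, job_D:*/18}
Op 8: register job_C */2 -> active={job_B:*/19, job_C:*/2, job_D:*/18}
Op 9: register job_D */16 -> active={job_B:*/19, job_C:*/2, job_D:*/16}
  job_B: interval 19, next fire after T=295 is 304
  job_C: interval 2, next fire after T=295 is 296
  job_D: interval 16, next fire after T=295 is 304
Earliest fire time = 296 (job job_C)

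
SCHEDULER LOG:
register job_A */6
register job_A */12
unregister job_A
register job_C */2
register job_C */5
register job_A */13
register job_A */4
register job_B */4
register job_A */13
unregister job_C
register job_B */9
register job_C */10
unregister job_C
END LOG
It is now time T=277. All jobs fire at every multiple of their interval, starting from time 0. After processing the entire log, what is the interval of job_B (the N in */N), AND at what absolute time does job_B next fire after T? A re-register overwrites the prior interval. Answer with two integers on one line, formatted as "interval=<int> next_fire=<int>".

Answer: interval=9 next_fire=279

Derivation:
Op 1: register job_A */6 -> active={job_A:*/6}
Op 2: register job_A */12 -> active={job_A:*/12}
Op 3: unregister job_A -> active={}
Op 4: register job_C */2 -> active={job_C:*/2}
Op 5: register job_C */5 -> active={job_C:*/5}
Op 6: register job_A */13 -> active={job_A:*/13, job_C:*/5}
Op 7: register job_A */4 -> active={job_A:*/4, job_C:*/5}
Op 8: register job_B */4 -> active={job_A:*/4, job_B:*/4, job_C:*/5}
Op 9: register job_A */13 -> active={job_A:*/13, job_B:*/4, job_C:*/5}
Op 10: unregister job_C -> active={job_A:*/13, job_B:*/4}
Op 11: register job_B */9 -> active={job_A:*/13, job_B:*/9}
Op 12: register job_C */10 -> active={job_A:*/13, job_B:*/9, job_C:*/10}
Op 13: unregister job_C -> active={job_A:*/13, job_B:*/9}
Final interval of job_B = 9
Next fire of job_B after T=277: (277//9+1)*9 = 279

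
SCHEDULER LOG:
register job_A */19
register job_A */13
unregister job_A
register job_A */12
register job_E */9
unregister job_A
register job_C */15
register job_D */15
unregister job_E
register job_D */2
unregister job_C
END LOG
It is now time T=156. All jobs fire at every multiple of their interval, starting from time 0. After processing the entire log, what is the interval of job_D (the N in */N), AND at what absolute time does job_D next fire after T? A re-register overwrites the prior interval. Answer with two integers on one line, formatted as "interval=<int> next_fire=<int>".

Answer: interval=2 next_fire=158

Derivation:
Op 1: register job_A */19 -> active={job_A:*/19}
Op 2: register job_A */13 -> active={job_A:*/13}
Op 3: unregister job_A -> active={}
Op 4: register job_A */12 -> active={job_A:*/12}
Op 5: register job_E */9 -> active={job_A:*/12, job_E:*/9}
Op 6: unregister job_A -> active={job_E:*/9}
Op 7: register job_C */15 -> active={job_C:*/15, job_E:*/9}
Op 8: register job_D */15 -> active={job_C:*/15, job_D:*/15, job_E:*/9}
Op 9: unregister job_E -> active={job_C:*/15, job_D:*/15}
Op 10: register job_D */2 -> active={job_C:*/15, job_D:*/2}
Op 11: unregister job_C -> active={job_D:*/2}
Final interval of job_D = 2
Next fire of job_D after T=156: (156//2+1)*2 = 158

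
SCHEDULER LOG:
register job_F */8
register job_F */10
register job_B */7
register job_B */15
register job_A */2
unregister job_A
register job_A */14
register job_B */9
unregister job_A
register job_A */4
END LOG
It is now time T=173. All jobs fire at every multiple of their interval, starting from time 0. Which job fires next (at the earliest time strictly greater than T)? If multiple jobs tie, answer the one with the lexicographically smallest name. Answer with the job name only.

Answer: job_A

Derivation:
Op 1: register job_F */8 -> active={job_F:*/8}
Op 2: register job_F */10 -> active={job_F:*/10}
Op 3: register job_B */7 -> active={job_B:*/7, job_F:*/10}
Op 4: register job_B */15 -> active={job_B:*/15, job_F:*/10}
Op 5: register job_A */2 -> active={job_A:*/2, job_B:*/15, job_F:*/10}
Op 6: unregister job_A -> active={job_B:*/15, job_F:*/10}
Op 7: register job_A */14 -> active={job_A:*/14, job_B:*/15, job_F:*/10}
Op 8: register job_B */9 -> active={job_A:*/14, job_B:*/9, job_F:*/10}
Op 9: unregister job_A -> active={job_B:*/9, job_F:*/10}
Op 10: register job_A */4 -> active={job_A:*/4, job_B:*/9, job_F:*/10}
  job_A: interval 4, next fire after T=173 is 176
  job_B: interval 9, next fire after T=173 is 180
  job_F: interval 10, next fire after T=173 is 180
Earliest = 176, winner (lex tiebreak) = job_A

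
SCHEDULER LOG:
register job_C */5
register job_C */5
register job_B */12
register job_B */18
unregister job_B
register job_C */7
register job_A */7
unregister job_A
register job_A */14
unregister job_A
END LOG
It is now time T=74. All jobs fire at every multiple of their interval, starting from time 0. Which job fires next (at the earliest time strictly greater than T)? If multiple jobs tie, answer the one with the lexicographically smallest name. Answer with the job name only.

Answer: job_C

Derivation:
Op 1: register job_C */5 -> active={job_C:*/5}
Op 2: register job_C */5 -> active={job_C:*/5}
Op 3: register job_B */12 -> active={job_B:*/12, job_C:*/5}
Op 4: register job_B */18 -> active={job_B:*/18, job_C:*/5}
Op 5: unregister job_B -> active={job_C:*/5}
Op 6: register job_C */7 -> active={job_C:*/7}
Op 7: register job_A */7 -> active={job_A:*/7, job_C:*/7}
Op 8: unregister job_A -> active={job_C:*/7}
Op 9: register job_A */14 -> active={job_A:*/14, job_C:*/7}
Op 10: unregister job_A -> active={job_C:*/7}
  job_C: interval 7, next fire after T=74 is 77
Earliest = 77, winner (lex tiebreak) = job_C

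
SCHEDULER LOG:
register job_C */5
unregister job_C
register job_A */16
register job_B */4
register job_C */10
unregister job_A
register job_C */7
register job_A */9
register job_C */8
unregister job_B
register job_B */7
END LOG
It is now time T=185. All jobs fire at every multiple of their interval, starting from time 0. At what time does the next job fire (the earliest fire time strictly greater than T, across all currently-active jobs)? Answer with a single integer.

Answer: 189

Derivation:
Op 1: register job_C */5 -> active={job_C:*/5}
Op 2: unregister job_C -> active={}
Op 3: register job_A */16 -> active={job_A:*/16}
Op 4: register job_B */4 -> active={job_A:*/16, job_B:*/4}
Op 5: register job_C */10 -> active={job_A:*/16, job_B:*/4, job_C:*/10}
Op 6: unregister job_A -> active={job_B:*/4, job_C:*/10}
Op 7: register job_C */7 -> active={job_B:*/4, job_C:*/7}
Op 8: register job_A */9 -> active={job_A:*/9, job_B:*/4, job_C:*/7}
Op 9: register job_C */8 -> active={job_A:*/9, job_B:*/4, job_C:*/8}
Op 10: unregister job_B -> active={job_A:*/9, job_C:*/8}
Op 11: register job_B */7 -> active={job_A:*/9, job_B:*/7, job_C:*/8}
  job_A: interval 9, next fire after T=185 is 189
  job_B: interval 7, next fire after T=185 is 189
  job_C: interval 8, next fire after T=185 is 192
Earliest fire time = 189 (job job_A)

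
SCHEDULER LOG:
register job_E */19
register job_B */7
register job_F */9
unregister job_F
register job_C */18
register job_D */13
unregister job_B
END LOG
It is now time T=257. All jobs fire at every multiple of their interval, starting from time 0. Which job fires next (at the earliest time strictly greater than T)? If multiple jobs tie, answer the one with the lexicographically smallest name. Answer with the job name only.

Answer: job_D

Derivation:
Op 1: register job_E */19 -> active={job_E:*/19}
Op 2: register job_B */7 -> active={job_B:*/7, job_E:*/19}
Op 3: register job_F */9 -> active={job_B:*/7, job_E:*/19, job_F:*/9}
Op 4: unregister job_F -> active={job_B:*/7, job_E:*/19}
Op 5: register job_C */18 -> active={job_B:*/7, job_C:*/18, job_E:*/19}
Op 6: register job_D */13 -> active={job_B:*/7, job_C:*/18, job_D:*/13, job_E:*/19}
Op 7: unregister job_B -> active={job_C:*/18, job_D:*/13, job_E:*/19}
  job_C: interval 18, next fire after T=257 is 270
  job_D: interval 13, next fire after T=257 is 260
  job_E: interval 19, next fire after T=257 is 266
Earliest = 260, winner (lex tiebreak) = job_D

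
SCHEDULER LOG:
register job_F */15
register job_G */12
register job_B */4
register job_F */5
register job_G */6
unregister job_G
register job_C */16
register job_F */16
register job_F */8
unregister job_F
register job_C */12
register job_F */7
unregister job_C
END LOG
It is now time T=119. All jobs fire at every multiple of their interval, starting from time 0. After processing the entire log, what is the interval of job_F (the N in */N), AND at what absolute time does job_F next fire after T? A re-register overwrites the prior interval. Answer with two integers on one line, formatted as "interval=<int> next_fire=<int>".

Answer: interval=7 next_fire=126

Derivation:
Op 1: register job_F */15 -> active={job_F:*/15}
Op 2: register job_G */12 -> active={job_F:*/15, job_G:*/12}
Op 3: register job_B */4 -> active={job_B:*/4, job_F:*/15, job_G:*/12}
Op 4: register job_F */5 -> active={job_B:*/4, job_F:*/5, job_G:*/12}
Op 5: register job_G */6 -> active={job_B:*/4, job_F:*/5, job_G:*/6}
Op 6: unregister job_G -> active={job_B:*/4, job_F:*/5}
Op 7: register job_C */16 -> active={job_B:*/4, job_C:*/16, job_F:*/5}
Op 8: register job_F */16 -> active={job_B:*/4, job_C:*/16, job_F:*/16}
Op 9: register job_F */8 -> active={job_B:*/4, job_C:*/16, job_F:*/8}
Op 10: unregister job_F -> active={job_B:*/4, job_C:*/16}
Op 11: register job_C */12 -> active={job_B:*/4, job_C:*/12}
Op 12: register job_F */7 -> active={job_B:*/4, job_C:*/12, job_F:*/7}
Op 13: unregister job_C -> active={job_B:*/4, job_F:*/7}
Final interval of job_F = 7
Next fire of job_F after T=119: (119//7+1)*7 = 126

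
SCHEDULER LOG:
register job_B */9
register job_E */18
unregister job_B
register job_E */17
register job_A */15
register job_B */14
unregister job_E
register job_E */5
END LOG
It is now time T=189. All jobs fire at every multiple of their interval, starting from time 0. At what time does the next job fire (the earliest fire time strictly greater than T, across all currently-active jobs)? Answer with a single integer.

Op 1: register job_B */9 -> active={job_B:*/9}
Op 2: register job_E */18 -> active={job_B:*/9, job_E:*/18}
Op 3: unregister job_B -> active={job_E:*/18}
Op 4: register job_E */17 -> active={job_E:*/17}
Op 5: register job_A */15 -> active={job_A:*/15, job_E:*/17}
Op 6: register job_B */14 -> active={job_A:*/15, job_B:*/14, job_E:*/17}
Op 7: unregister job_E -> active={job_A:*/15, job_B:*/14}
Op 8: register job_E */5 -> active={job_A:*/15, job_B:*/14, job_E:*/5}
  job_A: interval 15, next fire after T=189 is 195
  job_B: interval 14, next fire after T=189 is 196
  job_E: interval 5, next fire after T=189 is 190
Earliest fire time = 190 (job job_E)

Answer: 190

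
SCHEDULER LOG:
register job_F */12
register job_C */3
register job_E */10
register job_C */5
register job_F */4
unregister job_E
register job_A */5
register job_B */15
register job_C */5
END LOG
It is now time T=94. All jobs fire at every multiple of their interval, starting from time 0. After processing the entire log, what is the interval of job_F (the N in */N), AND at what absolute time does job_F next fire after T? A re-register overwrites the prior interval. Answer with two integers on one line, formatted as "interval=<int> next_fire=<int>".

Op 1: register job_F */12 -> active={job_F:*/12}
Op 2: register job_C */3 -> active={job_C:*/3, job_F:*/12}
Op 3: register job_E */10 -> active={job_C:*/3, job_E:*/10, job_F:*/12}
Op 4: register job_C */5 -> active={job_C:*/5, job_E:*/10, job_F:*/12}
Op 5: register job_F */4 -> active={job_C:*/5, job_E:*/10, job_F:*/4}
Op 6: unregister job_E -> active={job_C:*/5, job_F:*/4}
Op 7: register job_A */5 -> active={job_A:*/5, job_C:*/5, job_F:*/4}
Op 8: register job_B */15 -> active={job_A:*/5, job_B:*/15, job_C:*/5, job_F:*/4}
Op 9: register job_C */5 -> active={job_A:*/5, job_B:*/15, job_C:*/5, job_F:*/4}
Final interval of job_F = 4
Next fire of job_F after T=94: (94//4+1)*4 = 96

Answer: interval=4 next_fire=96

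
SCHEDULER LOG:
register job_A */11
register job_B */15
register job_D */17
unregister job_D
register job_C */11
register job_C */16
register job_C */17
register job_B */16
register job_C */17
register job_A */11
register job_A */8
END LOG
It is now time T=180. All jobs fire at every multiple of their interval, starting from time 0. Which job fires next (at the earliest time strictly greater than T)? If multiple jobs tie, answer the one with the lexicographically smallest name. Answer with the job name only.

Op 1: register job_A */11 -> active={job_A:*/11}
Op 2: register job_B */15 -> active={job_A:*/11, job_B:*/15}
Op 3: register job_D */17 -> active={job_A:*/11, job_B:*/15, job_D:*/17}
Op 4: unregister job_D -> active={job_A:*/11, job_B:*/15}
Op 5: register job_C */11 -> active={job_A:*/11, job_B:*/15, job_C:*/11}
Op 6: register job_C */16 -> active={job_A:*/11, job_B:*/15, job_C:*/16}
Op 7: register job_C */17 -> active={job_A:*/11, job_B:*/15, job_C:*/17}
Op 8: register job_B */16 -> active={job_A:*/11, job_B:*/16, job_C:*/17}
Op 9: register job_C */17 -> active={job_A:*/11, job_B:*/16, job_C:*/17}
Op 10: register job_A */11 -> active={job_A:*/11, job_B:*/16, job_C:*/17}
Op 11: register job_A */8 -> active={job_A:*/8, job_B:*/16, job_C:*/17}
  job_A: interval 8, next fire after T=180 is 184
  job_B: interval 16, next fire after T=180 is 192
  job_C: interval 17, next fire after T=180 is 187
Earliest = 184, winner (lex tiebreak) = job_A

Answer: job_A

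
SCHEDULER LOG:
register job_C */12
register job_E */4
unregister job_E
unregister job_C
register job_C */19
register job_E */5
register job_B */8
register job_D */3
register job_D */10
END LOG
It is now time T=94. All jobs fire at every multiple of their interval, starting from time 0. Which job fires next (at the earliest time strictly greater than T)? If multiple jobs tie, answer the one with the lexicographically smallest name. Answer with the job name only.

Answer: job_C

Derivation:
Op 1: register job_C */12 -> active={job_C:*/12}
Op 2: register job_E */4 -> active={job_C:*/12, job_E:*/4}
Op 3: unregister job_E -> active={job_C:*/12}
Op 4: unregister job_C -> active={}
Op 5: register job_C */19 -> active={job_C:*/19}
Op 6: register job_E */5 -> active={job_C:*/19, job_E:*/5}
Op 7: register job_B */8 -> active={job_B:*/8, job_C:*/19, job_E:*/5}
Op 8: register job_D */3 -> active={job_B:*/8, job_C:*/19, job_D:*/3, job_E:*/5}
Op 9: register job_D */10 -> active={job_B:*/8, job_C:*/19, job_D:*/10, job_E:*/5}
  job_B: interval 8, next fire after T=94 is 96
  job_C: interval 19, next fire after T=94 is 95
  job_D: interval 10, next fire after T=94 is 100
  job_E: interval 5, next fire after T=94 is 95
Earliest = 95, winner (lex tiebreak) = job_C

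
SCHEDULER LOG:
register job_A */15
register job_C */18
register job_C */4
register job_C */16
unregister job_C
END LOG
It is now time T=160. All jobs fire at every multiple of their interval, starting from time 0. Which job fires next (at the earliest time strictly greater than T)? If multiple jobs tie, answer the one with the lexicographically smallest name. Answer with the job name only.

Op 1: register job_A */15 -> active={job_A:*/15}
Op 2: register job_C */18 -> active={job_A:*/15, job_C:*/18}
Op 3: register job_C */4 -> active={job_A:*/15, job_C:*/4}
Op 4: register job_C */16 -> active={job_A:*/15, job_C:*/16}
Op 5: unregister job_C -> active={job_A:*/15}
  job_A: interval 15, next fire after T=160 is 165
Earliest = 165, winner (lex tiebreak) = job_A

Answer: job_A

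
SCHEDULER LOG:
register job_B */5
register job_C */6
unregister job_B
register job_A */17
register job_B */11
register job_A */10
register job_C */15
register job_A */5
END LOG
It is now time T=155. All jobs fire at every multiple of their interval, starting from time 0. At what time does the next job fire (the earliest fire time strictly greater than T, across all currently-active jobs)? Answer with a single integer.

Answer: 160

Derivation:
Op 1: register job_B */5 -> active={job_B:*/5}
Op 2: register job_C */6 -> active={job_B:*/5, job_C:*/6}
Op 3: unregister job_B -> active={job_C:*/6}
Op 4: register job_A */17 -> active={job_A:*/17, job_C:*/6}
Op 5: register job_B */11 -> active={job_A:*/17, job_B:*/11, job_C:*/6}
Op 6: register job_A */10 -> active={job_A:*/10, job_B:*/11, job_C:*/6}
Op 7: register job_C */15 -> active={job_A:*/10, job_B:*/11, job_C:*/15}
Op 8: register job_A */5 -> active={job_A:*/5, job_B:*/11, job_C:*/15}
  job_A: interval 5, next fire after T=155 is 160
  job_B: interval 11, next fire after T=155 is 165
  job_C: interval 15, next fire after T=155 is 165
Earliest fire time = 160 (job job_A)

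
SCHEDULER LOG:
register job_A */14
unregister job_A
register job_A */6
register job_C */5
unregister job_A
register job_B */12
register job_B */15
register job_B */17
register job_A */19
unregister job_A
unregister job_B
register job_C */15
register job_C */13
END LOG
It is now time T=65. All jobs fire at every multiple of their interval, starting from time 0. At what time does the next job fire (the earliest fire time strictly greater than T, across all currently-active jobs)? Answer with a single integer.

Op 1: register job_A */14 -> active={job_A:*/14}
Op 2: unregister job_A -> active={}
Op 3: register job_A */6 -> active={job_A:*/6}
Op 4: register job_C */5 -> active={job_A:*/6, job_C:*/5}
Op 5: unregister job_A -> active={job_C:*/5}
Op 6: register job_B */12 -> active={job_B:*/12, job_C:*/5}
Op 7: register job_B */15 -> active={job_B:*/15, job_C:*/5}
Op 8: register job_B */17 -> active={job_B:*/17, job_C:*/5}
Op 9: register job_A */19 -> active={job_A:*/19, job_B:*/17, job_C:*/5}
Op 10: unregister job_A -> active={job_B:*/17, job_C:*/5}
Op 11: unregister job_B -> active={job_C:*/5}
Op 12: register job_C */15 -> active={job_C:*/15}
Op 13: register job_C */13 -> active={job_C:*/13}
  job_C: interval 13, next fire after T=65 is 78
Earliest fire time = 78 (job job_C)

Answer: 78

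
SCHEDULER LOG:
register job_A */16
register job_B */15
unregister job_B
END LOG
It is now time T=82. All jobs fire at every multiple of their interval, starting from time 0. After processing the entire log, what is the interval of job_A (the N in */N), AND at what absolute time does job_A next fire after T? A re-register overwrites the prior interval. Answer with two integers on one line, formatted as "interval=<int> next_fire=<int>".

Op 1: register job_A */16 -> active={job_A:*/16}
Op 2: register job_B */15 -> active={job_A:*/16, job_B:*/15}
Op 3: unregister job_B -> active={job_A:*/16}
Final interval of job_A = 16
Next fire of job_A after T=82: (82//16+1)*16 = 96

Answer: interval=16 next_fire=96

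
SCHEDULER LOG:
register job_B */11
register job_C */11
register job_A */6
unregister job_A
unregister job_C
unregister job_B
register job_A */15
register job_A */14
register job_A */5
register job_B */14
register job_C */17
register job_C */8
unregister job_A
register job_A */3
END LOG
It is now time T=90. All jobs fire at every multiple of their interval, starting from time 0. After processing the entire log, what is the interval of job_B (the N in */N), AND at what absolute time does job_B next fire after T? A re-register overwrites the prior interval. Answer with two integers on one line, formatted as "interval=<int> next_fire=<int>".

Op 1: register job_B */11 -> active={job_B:*/11}
Op 2: register job_C */11 -> active={job_B:*/11, job_C:*/11}
Op 3: register job_A */6 -> active={job_A:*/6, job_B:*/11, job_C:*/11}
Op 4: unregister job_A -> active={job_B:*/11, job_C:*/11}
Op 5: unregister job_C -> active={job_B:*/11}
Op 6: unregister job_B -> active={}
Op 7: register job_A */15 -> active={job_A:*/15}
Op 8: register job_A */14 -> active={job_A:*/14}
Op 9: register job_A */5 -> active={job_A:*/5}
Op 10: register job_B */14 -> active={job_A:*/5, job_B:*/14}
Op 11: register job_C */17 -> active={job_A:*/5, job_B:*/14, job_C:*/17}
Op 12: register job_C */8 -> active={job_A:*/5, job_B:*/14, job_C:*/8}
Op 13: unregister job_A -> active={job_B:*/14, job_C:*/8}
Op 14: register job_A */3 -> active={job_A:*/3, job_B:*/14, job_C:*/8}
Final interval of job_B = 14
Next fire of job_B after T=90: (90//14+1)*14 = 98

Answer: interval=14 next_fire=98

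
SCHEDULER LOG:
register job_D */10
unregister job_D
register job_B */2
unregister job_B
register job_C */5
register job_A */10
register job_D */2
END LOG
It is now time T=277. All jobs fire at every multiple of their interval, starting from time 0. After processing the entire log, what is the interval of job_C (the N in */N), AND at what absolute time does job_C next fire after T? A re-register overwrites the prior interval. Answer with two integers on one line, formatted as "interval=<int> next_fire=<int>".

Answer: interval=5 next_fire=280

Derivation:
Op 1: register job_D */10 -> active={job_D:*/10}
Op 2: unregister job_D -> active={}
Op 3: register job_B */2 -> active={job_B:*/2}
Op 4: unregister job_B -> active={}
Op 5: register job_C */5 -> active={job_C:*/5}
Op 6: register job_A */10 -> active={job_A:*/10, job_C:*/5}
Op 7: register job_D */2 -> active={job_A:*/10, job_C:*/5, job_D:*/2}
Final interval of job_C = 5
Next fire of job_C after T=277: (277//5+1)*5 = 280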